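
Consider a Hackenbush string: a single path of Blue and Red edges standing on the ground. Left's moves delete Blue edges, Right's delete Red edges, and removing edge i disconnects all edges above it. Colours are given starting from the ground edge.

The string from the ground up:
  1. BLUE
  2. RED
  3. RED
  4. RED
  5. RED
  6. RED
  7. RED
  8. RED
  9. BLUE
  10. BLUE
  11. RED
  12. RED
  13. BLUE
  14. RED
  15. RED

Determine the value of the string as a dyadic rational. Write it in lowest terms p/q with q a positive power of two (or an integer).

v(B) = { 0 | ∅ } gives 1
v(BR) = { 0 | 1 } gives 1/2
v(BRR) = { 0 | 1/2, 1 } gives 1/4
v(BRRR) = { 0 | 1/4, 1/2, 1 } gives 1/8
v(BRRRR) = { 0 | 1/8, 1/4, 1/2, 1 } gives 1/16
v(BRRRRR) = { 0 | 1/16, 1/8, 1/4, 1/2, 1 } gives 1/32
v(BRRRRRR) = { 0 | 1/32, 1/16, 1/8, 1/4, 1/2, 1 } gives 1/64
v(BRRRRRRR) = { 0 | 1/64, 1/32, 1/16, 1/8, 1/4, 1/2, 1 } gives 1/128
v(BRRRRRRRB) = { 0, 1/128 | 1/64, 1/32, 1/16, 1/8, 1/4, 1/2, 1 } gives 3/256
v(BRRRRRRRBB) = { 0, 1/128, 3/256 | 1/64, 1/32, 1/16, 1/8, 1/4, 1/2, 1 } gives 7/512
v(BRRRRRRRBBR) = { 0, 1/128, 3/256 | 7/512, 1/64, 1/32, 1/16, 1/8, 1/4, 1/2, 1 } gives 13/1024
v(BRRRRRRRBBRR) = { 0, 1/128, 3/256 | 13/1024, 7/512, 1/64, 1/32, 1/16, 1/8, 1/4, 1/2, 1 } gives 25/2048
v(BRRRRRRRBBRRB) = { 0, 1/128, 3/256, 25/2048 | 13/1024, 7/512, 1/64, 1/32, 1/16, 1/8, 1/4, 1/2, 1 } gives 51/4096
v(BRRRRRRRBBRRBR) = { 0, 1/128, 3/256, 25/2048 | 51/4096, 13/1024, 7/512, 1/64, 1/32, 1/16, 1/8, 1/4, 1/2, 1 } gives 101/8192
v(BRRRRRRRBBRRBRR) = { 0, 1/128, 3/256, 25/2048 | 101/8192, 51/4096, 13/1024, 7/512, 1/64, 1/32, 1/16, 1/8, 1/4, 1/2, 1 } gives 201/16384

201/16384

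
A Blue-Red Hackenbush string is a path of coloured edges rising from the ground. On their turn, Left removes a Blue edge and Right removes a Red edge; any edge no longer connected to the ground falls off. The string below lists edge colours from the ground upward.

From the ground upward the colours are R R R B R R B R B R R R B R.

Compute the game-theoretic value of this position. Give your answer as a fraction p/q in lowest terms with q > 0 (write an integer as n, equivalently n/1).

Recurse on prefixes of the 14-edge string R R R B R R B R B R R R B R:
R: Left { (no moves) }, Right { 0 } => simplest -1
RR: Left { (no moves) }, Right { -1 0 } => simplest -2
RRR: Left { (no moves) }, Right { -2 -1 0 } => simplest -3
RRRB: Left { -3 }, Right { -2 -1 0 } => simplest -5/2
RRRBR: Left { -3 }, Right { -5/2 -2 -1 0 } => simplest -11/4
RRRBRR: Left { -3 }, Right { -11/4 -5/2 -2 -1 0 } => simplest -23/8
RRRBRRB: Left { -3 -23/8 }, Right { -11/4 -5/2 -2 -1 0 } => simplest -45/16
RRRBRRBR: Left { -3 -23/8 }, Right { -45/16 -11/4 -5/2 -2 -1 0 } => simplest -91/32
RRRBRRBRB: Left { -3 -23/8 -91/32 }, Right { -45/16 -11/4 -5/2 -2 -1 0 } => simplest -181/64
RRRBRRBRBR: Left { -3 -23/8 -91/32 }, Right { -181/64 -45/16 -11/4 -5/2 -2 -1 0 } => simplest -363/128
RRRBRRBRBRR: Left { -3 -23/8 -91/32 }, Right { -363/128 -181/64 -45/16 -11/4 -5/2 -2 -1 0 } => simplest -727/256
RRRBRRBRBRRR: Left { -3 -23/8 -91/32 }, Right { -727/256 -363/128 -181/64 -45/16 -11/4 -5/2 -2 -1 0 } => simplest -1455/512
RRRBRRBRBRRRB: Left { -3 -23/8 -91/32 -1455/512 }, Right { -727/256 -363/128 -181/64 -45/16 -11/4 -5/2 -2 -1 0 } => simplest -2909/1024
RRRBRRBRBRRRBR: Left { -3 -23/8 -91/32 -1455/512 }, Right { -2909/1024 -727/256 -363/128 -181/64 -45/16 -11/4 -5/2 -2 -1 0 } => simplest -5819/2048

-5819/2048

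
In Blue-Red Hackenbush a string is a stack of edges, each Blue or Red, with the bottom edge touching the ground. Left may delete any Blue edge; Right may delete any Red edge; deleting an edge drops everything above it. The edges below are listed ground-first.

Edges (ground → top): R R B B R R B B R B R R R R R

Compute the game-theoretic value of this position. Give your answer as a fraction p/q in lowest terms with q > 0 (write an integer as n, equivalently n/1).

-11455/8192

Recurse on prefixes of the 15-edge string R R B B R R B B R B R R R R R:
1 of 15 · R · max L −∞ · min R 0 — -1
2 of 15 · RR · max L −∞ · min R -1 — -2
3 of 15 · RRB · max L -2 · min R -1 — -3/2
4 of 15 · RRBB · max L -3/2 · min R -1 — -5/4
5 of 15 · RRBBR · max L -3/2 · min R -5/4 — -11/8
6 of 15 · RRBBRR · max L -3/2 · min R -11/8 — -23/16
7 of 15 · RRBBRRB · max L -23/16 · min R -11/8 — -45/32
8 of 15 · RRBBRRBB · max L -45/32 · min R -11/8 — -89/64
9 of 15 · RRBBRRBBR · max L -45/32 · min R -89/64 — -179/128
10 of 15 · RRBBRRBBRB · max L -179/128 · min R -89/64 — -357/256
11 of 15 · RRBBRRBBRBR · max L -179/128 · min R -357/256 — -715/512
12 of 15 · RRBBRRBBRBRR · max L -179/128 · min R -715/512 — -1431/1024
13 of 15 · RRBBRRBBRBRRR · max L -179/128 · min R -1431/1024 — -2863/2048
14 of 15 · RRBBRRBBRBRRRR · max L -179/128 · min R -2863/2048 — -5727/4096
15 of 15 · RRBBRRBBRBRRRRR · max L -179/128 · min R -5727/4096 — -11455/8192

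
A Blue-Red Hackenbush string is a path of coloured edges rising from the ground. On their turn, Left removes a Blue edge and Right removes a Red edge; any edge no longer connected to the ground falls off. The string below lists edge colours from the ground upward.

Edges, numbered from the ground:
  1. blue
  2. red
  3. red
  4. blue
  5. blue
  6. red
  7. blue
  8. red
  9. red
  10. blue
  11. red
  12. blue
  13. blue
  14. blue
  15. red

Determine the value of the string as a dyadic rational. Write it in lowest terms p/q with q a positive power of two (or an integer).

1 of 15 · b · max L 0 · min R +∞ -> 1
2 of 15 · br · max L 0 · min R 1 -> 1/2
3 of 15 · brr · max L 0 · min R 1/2 -> 1/4
4 of 15 · brrb · max L 1/4 · min R 1/2 -> 3/8
5 of 15 · brrbb · max L 3/8 · min R 1/2 -> 7/16
6 of 15 · brrbbr · max L 3/8 · min R 7/16 -> 13/32
7 of 15 · brrbbrb · max L 13/32 · min R 7/16 -> 27/64
8 of 15 · brrbbrbr · max L 13/32 · min R 27/64 -> 53/128
9 of 15 · brrbbrbrr · max L 13/32 · min R 53/128 -> 105/256
10 of 15 · brrbbrbrrb · max L 105/256 · min R 53/128 -> 211/512
11 of 15 · brrbbrbrrbr · max L 105/256 · min R 211/512 -> 421/1024
12 of 15 · brrbbrbrrbrb · max L 421/1024 · min R 211/512 -> 843/2048
13 of 15 · brrbbrbrrbrbb · max L 843/2048 · min R 211/512 -> 1687/4096
14 of 15 · brrbbrbrrbrbbb · max L 1687/4096 · min R 211/512 -> 3375/8192
15 of 15 · brrbbrbrrbrbbbr · max L 1687/4096 · min R 3375/8192 -> 6749/16384

6749/16384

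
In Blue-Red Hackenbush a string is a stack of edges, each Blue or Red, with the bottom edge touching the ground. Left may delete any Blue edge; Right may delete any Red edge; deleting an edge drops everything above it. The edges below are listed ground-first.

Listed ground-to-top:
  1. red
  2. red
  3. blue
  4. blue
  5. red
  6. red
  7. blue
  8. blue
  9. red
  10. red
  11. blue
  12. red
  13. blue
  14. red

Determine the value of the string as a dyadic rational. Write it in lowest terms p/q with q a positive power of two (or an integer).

-5739/4096

Build val(s[:k]) for k = 1..14, string s = red red blue blue red red blue blue red red blue red blue red.
step 1: add red to get r; options L={ · } R={ 0 } so -1
step 2: add red to get rr; options L={ · } R={ -1,0 } so -2
step 3: add blue to get rrb; options L={ -2 } R={ -1,0 } so -3/2
step 4: add blue to get rrbb; options L={ -2,-3/2 } R={ -1,0 } so -5/4
step 5: add red to get rrbbr; options L={ -2,-3/2 } R={ -5/4,-1,0 } so -11/8
step 6: add red to get rrbbrr; options L={ -2,-3/2 } R={ -11/8,-5/4,-1,0 } so -23/16
step 7: add blue to get rrbbrrb; options L={ -2,-3/2,-23/16 } R={ -11/8,-5/4,-1,0 } so -45/32
step 8: add blue to get rrbbrrbb; options L={ -2,-3/2,-23/16,-45/32 } R={ -11/8,-5/4,-1,0 } so -89/64
step 9: add red to get rrbbrrbbr; options L={ -2,-3/2,-23/16,-45/32 } R={ -89/64,-11/8,-5/4,-1,0 } so -179/128
step 10: add red to get rrbbrrbbrr; options L={ -2,-3/2,-23/16,-45/32 } R={ -179/128,-89/64,-11/8,-5/4,-1,0 } so -359/256
step 11: add blue to get rrbbrrbbrrb; options L={ -2,-3/2,-23/16,-45/32,-359/256 } R={ -179/128,-89/64,-11/8,-5/4,-1,0 } so -717/512
step 12: add red to get rrbbrrbbrrbr; options L={ -2,-3/2,-23/16,-45/32,-359/256 } R={ -717/512,-179/128,-89/64,-11/8,-5/4,-1,0 } so -1435/1024
step 13: add blue to get rrbbrrbbrrbrb; options L={ -2,-3/2,-23/16,-45/32,-359/256,-1435/1024 } R={ -717/512,-179/128,-89/64,-11/8,-5/4,-1,0 } so -2869/2048
step 14: add red to get rrbbrrbbrrbrbr; options L={ -2,-3/2,-23/16,-45/32,-359/256,-1435/1024 } R={ -2869/2048,-717/512,-179/128,-89/64,-11/8,-5/4,-1,0 } so -5739/4096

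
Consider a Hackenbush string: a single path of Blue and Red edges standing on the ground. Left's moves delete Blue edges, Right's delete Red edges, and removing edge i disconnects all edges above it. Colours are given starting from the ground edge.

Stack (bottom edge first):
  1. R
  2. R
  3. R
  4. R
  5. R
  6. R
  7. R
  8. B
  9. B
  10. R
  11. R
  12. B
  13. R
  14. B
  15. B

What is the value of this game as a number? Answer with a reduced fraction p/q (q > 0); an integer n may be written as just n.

Prefix values for R R R R R R R B B R R B R B B via {L|R} + simplicity:
G_1 [R]  L=[]  R=[0]  -> -1
G_2 [RR]  L=[]  R=[-1, 0]  -> -2
G_3 [RRR]  L=[]  R=[-2, -1, 0]  -> -3
G_4 [RRRR]  L=[]  R=[-3, -2, -1, 0]  -> -4
G_5 [RRRRR]  L=[]  R=[-4, -3, -2, -1, 0]  -> -5
G_6 [RRRRRR]  L=[]  R=[-5, -4, -3, -2, -1, 0]  -> -6
G_7 [RRRRRRR]  L=[]  R=[-6, -5, -4, -3, -2, -1, 0]  -> -7
G_8 [RRRRRRRB]  L=[-7]  R=[-6, -5, -4, -3, -2, -1, 0]  -> -13/2
G_9 [RRRRRRRBB]  L=[-7, -13/2]  R=[-6, -5, -4, -3, -2, -1, 0]  -> -25/4
G_10 [RRRRRRRBBR]  L=[-7, -13/2]  R=[-25/4, -6, -5, -4, -3, -2, -1, 0]  -> -51/8
G_11 [RRRRRRRBBRR]  L=[-7, -13/2]  R=[-51/8, -25/4, -6, -5, -4, -3, -2, -1, 0]  -> -103/16
G_12 [RRRRRRRBBRRB]  L=[-7, -13/2, -103/16]  R=[-51/8, -25/4, -6, -5, -4, -3, -2, -1, 0]  -> -205/32
G_13 [RRRRRRRBBRRBR]  L=[-7, -13/2, -103/16]  R=[-205/32, -51/8, -25/4, -6, -5, -4, -3, -2, -1, 0]  -> -411/64
G_14 [RRRRRRRBBRRBRB]  L=[-7, -13/2, -103/16, -411/64]  R=[-205/32, -51/8, -25/4, -6, -5, -4, -3, -2, -1, 0]  -> -821/128
G_15 [RRRRRRRBBRRBRBB]  L=[-7, -13/2, -103/16, -411/64, -821/128]  R=[-205/32, -51/8, -25/4, -6, -5, -4, -3, -2, -1, 0]  -> -1641/256

-1641/256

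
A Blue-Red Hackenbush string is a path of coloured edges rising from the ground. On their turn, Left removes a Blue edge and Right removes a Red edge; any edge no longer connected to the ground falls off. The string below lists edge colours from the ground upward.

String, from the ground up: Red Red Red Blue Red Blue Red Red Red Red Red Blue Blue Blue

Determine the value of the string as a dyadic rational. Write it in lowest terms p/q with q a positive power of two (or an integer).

-5617/2048

step 1: add Red to get R; options L={ — } R={ 0 } => -1
step 2: add Red to get RR; options L={ — } R={ -1,0 } => -2
step 3: add Red to get RRR; options L={ — } R={ -2,-1,0 } => -3
step 4: add Blue to get RRRB; options L={ -3 } R={ -2,-1,0 } => -5/2
step 5: add Red to get RRRBR; options L={ -3 } R={ -5/2,-2,-1,0 } => -11/4
step 6: add Blue to get RRRBRB; options L={ -3,-11/4 } R={ -5/2,-2,-1,0 } => -21/8
step 7: add Red to get RRRBRBR; options L={ -3,-11/4 } R={ -21/8,-5/2,-2,-1,0 } => -43/16
step 8: add Red to get RRRBRBRR; options L={ -3,-11/4 } R={ -43/16,-21/8,-5/2,-2,-1,0 } => -87/32
step 9: add Red to get RRRBRBRRR; options L={ -3,-11/4 } R={ -87/32,-43/16,-21/8,-5/2,-2,-1,0 } => -175/64
step 10: add Red to get RRRBRBRRRR; options L={ -3,-11/4 } R={ -175/64,-87/32,-43/16,-21/8,-5/2,-2,-1,0 } => -351/128
step 11: add Red to get RRRBRBRRRRR; options L={ -3,-11/4 } R={ -351/128,-175/64,-87/32,-43/16,-21/8,-5/2,-2,-1,0 } => -703/256
step 12: add Blue to get RRRBRBRRRRRB; options L={ -3,-11/4,-703/256 } R={ -351/128,-175/64,-87/32,-43/16,-21/8,-5/2,-2,-1,0 } => -1405/512
step 13: add Blue to get RRRBRBRRRRRBB; options L={ -3,-11/4,-703/256,-1405/512 } R={ -351/128,-175/64,-87/32,-43/16,-21/8,-5/2,-2,-1,0 } => -2809/1024
step 14: add Blue to get RRRBRBRRRRRBBB; options L={ -3,-11/4,-703/256,-1405/512,-2809/1024 } R={ -351/128,-175/64,-87/32,-43/16,-21/8,-5/2,-2,-1,0 } => -5617/2048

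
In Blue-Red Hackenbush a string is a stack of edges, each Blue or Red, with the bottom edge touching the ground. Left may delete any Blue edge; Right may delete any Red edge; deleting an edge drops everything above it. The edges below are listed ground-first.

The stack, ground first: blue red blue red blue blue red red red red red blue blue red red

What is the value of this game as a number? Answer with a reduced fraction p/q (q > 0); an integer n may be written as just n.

11289/16384

Recurse on prefixes of the 15-edge string blue red blue red blue blue red red red red red blue blue red red:
value_1 [b]  L=[0]  R=[·]  ⇒ 1
value_2 [br]  L=[0]  R=[1]  ⇒ 1/2
value_3 [brb]  L=[0, 1/2]  R=[1]  ⇒ 3/4
value_4 [brbr]  L=[0, 1/2]  R=[3/4, 1]  ⇒ 5/8
value_5 [brbrb]  L=[0, 1/2, 5/8]  R=[3/4, 1]  ⇒ 11/16
value_6 [brbrbb]  L=[0, 1/2, 5/8, 11/16]  R=[3/4, 1]  ⇒ 23/32
value_7 [brbrbbr]  L=[0, 1/2, 5/8, 11/16]  R=[23/32, 3/4, 1]  ⇒ 45/64
value_8 [brbrbbrr]  L=[0, 1/2, 5/8, 11/16]  R=[45/64, 23/32, 3/4, 1]  ⇒ 89/128
value_9 [brbrbbrrr]  L=[0, 1/2, 5/8, 11/16]  R=[89/128, 45/64, 23/32, 3/4, 1]  ⇒ 177/256
value_10 [brbrbbrrrr]  L=[0, 1/2, 5/8, 11/16]  R=[177/256, 89/128, 45/64, 23/32, 3/4, 1]  ⇒ 353/512
value_11 [brbrbbrrrrr]  L=[0, 1/2, 5/8, 11/16]  R=[353/512, 177/256, 89/128, 45/64, 23/32, 3/4, 1]  ⇒ 705/1024
value_12 [brbrbbrrrrrb]  L=[0, 1/2, 5/8, 11/16, 705/1024]  R=[353/512, 177/256, 89/128, 45/64, 23/32, 3/4, 1]  ⇒ 1411/2048
value_13 [brbrbbrrrrrbb]  L=[0, 1/2, 5/8, 11/16, 705/1024, 1411/2048]  R=[353/512, 177/256, 89/128, 45/64, 23/32, 3/4, 1]  ⇒ 2823/4096
value_14 [brbrbbrrrrrbbr]  L=[0, 1/2, 5/8, 11/16, 705/1024, 1411/2048]  R=[2823/4096, 353/512, 177/256, 89/128, 45/64, 23/32, 3/4, 1]  ⇒ 5645/8192
value_15 [brbrbbrrrrrbbrr]  L=[0, 1/2, 5/8, 11/16, 705/1024, 1411/2048]  R=[5645/8192, 2823/4096, 353/512, 177/256, 89/128, 45/64, 23/32, 3/4, 1]  ⇒ 11289/16384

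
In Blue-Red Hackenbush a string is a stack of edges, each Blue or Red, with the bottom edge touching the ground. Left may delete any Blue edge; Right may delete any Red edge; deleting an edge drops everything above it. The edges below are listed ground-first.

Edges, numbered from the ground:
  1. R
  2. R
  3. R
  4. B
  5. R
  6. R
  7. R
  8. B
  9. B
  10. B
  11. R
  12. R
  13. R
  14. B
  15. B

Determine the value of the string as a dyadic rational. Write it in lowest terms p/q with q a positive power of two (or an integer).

-11833/4096

v_1 [R]  L=[—]  R=[0]  gives -1
v_2 [RR]  L=[—]  R=[-1, 0]  gives -2
v_3 [RRR]  L=[—]  R=[-2, -1, 0]  gives -3
v_4 [RRRB]  L=[-3]  R=[-2, -1, 0]  gives -5/2
v_5 [RRRBR]  L=[-3]  R=[-5/2, -2, -1, 0]  gives -11/4
v_6 [RRRBRR]  L=[-3]  R=[-11/4, -5/2, -2, -1, 0]  gives -23/8
v_7 [RRRBRRR]  L=[-3]  R=[-23/8, -11/4, -5/2, -2, -1, 0]  gives -47/16
v_8 [RRRBRRRB]  L=[-3, -47/16]  R=[-23/8, -11/4, -5/2, -2, -1, 0]  gives -93/32
v_9 [RRRBRRRBB]  L=[-3, -47/16, -93/32]  R=[-23/8, -11/4, -5/2, -2, -1, 0]  gives -185/64
v_10 [RRRBRRRBBB]  L=[-3, -47/16, -93/32, -185/64]  R=[-23/8, -11/4, -5/2, -2, -1, 0]  gives -369/128
v_11 [RRRBRRRBBBR]  L=[-3, -47/16, -93/32, -185/64]  R=[-369/128, -23/8, -11/4, -5/2, -2, -1, 0]  gives -739/256
v_12 [RRRBRRRBBBRR]  L=[-3, -47/16, -93/32, -185/64]  R=[-739/256, -369/128, -23/8, -11/4, -5/2, -2, -1, 0]  gives -1479/512
v_13 [RRRBRRRBBBRRR]  L=[-3, -47/16, -93/32, -185/64]  R=[-1479/512, -739/256, -369/128, -23/8, -11/4, -5/2, -2, -1, 0]  gives -2959/1024
v_14 [RRRBRRRBBBRRRB]  L=[-3, -47/16, -93/32, -185/64, -2959/1024]  R=[-1479/512, -739/256, -369/128, -23/8, -11/4, -5/2, -2, -1, 0]  gives -5917/2048
v_15 [RRRBRRRBBBRRRBB]  L=[-3, -47/16, -93/32, -185/64, -2959/1024, -5917/2048]  R=[-1479/512, -739/256, -369/128, -23/8, -11/4, -5/2, -2, -1, 0]  gives -11833/4096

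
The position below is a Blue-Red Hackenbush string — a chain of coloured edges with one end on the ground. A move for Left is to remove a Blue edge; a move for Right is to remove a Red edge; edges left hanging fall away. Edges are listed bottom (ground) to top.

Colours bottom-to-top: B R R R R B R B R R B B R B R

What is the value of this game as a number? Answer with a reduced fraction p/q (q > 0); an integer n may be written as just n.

Recurse on prefixes of the 15-edge string B R R R R B R B R R B B R B R:
G(B) = { 0 | none } — 1
G(BR) = { 0 | 1 } — 1/2
G(BRR) = { 0 | 1/2; 1 } — 1/4
G(BRRR) = { 0 | 1/4; 1/2; 1 } — 1/8
G(BRRRR) = { 0 | 1/8; 1/4; 1/2; 1 } — 1/16
G(BRRRRB) = { 0; 1/16 | 1/8; 1/4; 1/2; 1 } — 3/32
G(BRRRRBR) = { 0; 1/16 | 3/32; 1/8; 1/4; 1/2; 1 } — 5/64
G(BRRRRBRB) = { 0; 1/16; 5/64 | 3/32; 1/8; 1/4; 1/2; 1 } — 11/128
G(BRRRRBRBR) = { 0; 1/16; 5/64 | 11/128; 3/32; 1/8; 1/4; 1/2; 1 } — 21/256
G(BRRRRBRBRR) = { 0; 1/16; 5/64 | 21/256; 11/128; 3/32; 1/8; 1/4; 1/2; 1 } — 41/512
G(BRRRRBRBRRB) = { 0; 1/16; 5/64; 41/512 | 21/256; 11/128; 3/32; 1/8; 1/4; 1/2; 1 } — 83/1024
G(BRRRRBRBRRBB) = { 0; 1/16; 5/64; 41/512; 83/1024 | 21/256; 11/128; 3/32; 1/8; 1/4; 1/2; 1 } — 167/2048
G(BRRRRBRBRRBBR) = { 0; 1/16; 5/64; 41/512; 83/1024 | 167/2048; 21/256; 11/128; 3/32; 1/8; 1/4; 1/2; 1 } — 333/4096
G(BRRRRBRBRRBBRB) = { 0; 1/16; 5/64; 41/512; 83/1024; 333/4096 | 167/2048; 21/256; 11/128; 3/32; 1/8; 1/4; 1/2; 1 } — 667/8192
G(BRRRRBRBRRBBRBR) = { 0; 1/16; 5/64; 41/512; 83/1024; 333/4096 | 667/8192; 167/2048; 21/256; 11/128; 3/32; 1/8; 1/4; 1/2; 1 } — 1333/16384

1333/16384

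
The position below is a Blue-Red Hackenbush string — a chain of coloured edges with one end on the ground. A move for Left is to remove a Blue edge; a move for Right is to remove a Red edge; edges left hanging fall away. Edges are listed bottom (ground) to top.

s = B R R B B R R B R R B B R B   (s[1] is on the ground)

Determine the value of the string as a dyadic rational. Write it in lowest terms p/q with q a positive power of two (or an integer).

3227/8192

1 of 14 · B · max L 0 · min R +∞ -> 1
2 of 14 · BR · max L 0 · min R 1 -> 1/2
3 of 14 · BRR · max L 0 · min R 1/2 -> 1/4
4 of 14 · BRRB · max L 1/4 · min R 1/2 -> 3/8
5 of 14 · BRRBB · max L 3/8 · min R 1/2 -> 7/16
6 of 14 · BRRBBR · max L 3/8 · min R 7/16 -> 13/32
7 of 14 · BRRBBRR · max L 3/8 · min R 13/32 -> 25/64
8 of 14 · BRRBBRRB · max L 25/64 · min R 13/32 -> 51/128
9 of 14 · BRRBBRRBR · max L 25/64 · min R 51/128 -> 101/256
10 of 14 · BRRBBRRBRR · max L 25/64 · min R 101/256 -> 201/512
11 of 14 · BRRBBRRBRRB · max L 201/512 · min R 101/256 -> 403/1024
12 of 14 · BRRBBRRBRRBB · max L 403/1024 · min R 101/256 -> 807/2048
13 of 14 · BRRBBRRBRRBBR · max L 403/1024 · min R 807/2048 -> 1613/4096
14 of 14 · BRRBBRRBRRBBRB · max L 1613/4096 · min R 807/2048 -> 3227/8192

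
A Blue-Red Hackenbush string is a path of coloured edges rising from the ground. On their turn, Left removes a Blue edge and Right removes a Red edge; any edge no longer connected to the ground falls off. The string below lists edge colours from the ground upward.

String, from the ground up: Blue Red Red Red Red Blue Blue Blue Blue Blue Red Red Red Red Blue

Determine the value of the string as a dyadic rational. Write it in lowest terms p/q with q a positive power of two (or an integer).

val_1 [B]  L=[0]  R=[·]  → 1
val_2 [BR]  L=[0]  R=[1]  → 1/2
val_3 [BRR]  L=[0]  R=[1/2; 1]  → 1/4
val_4 [BRRR]  L=[0]  R=[1/4; 1/2; 1]  → 1/8
val_5 [BRRRR]  L=[0]  R=[1/8; 1/4; 1/2; 1]  → 1/16
val_6 [BRRRRB]  L=[0; 1/16]  R=[1/8; 1/4; 1/2; 1]  → 3/32
val_7 [BRRRRBB]  L=[0; 1/16; 3/32]  R=[1/8; 1/4; 1/2; 1]  → 7/64
val_8 [BRRRRBBB]  L=[0; 1/16; 3/32; 7/64]  R=[1/8; 1/4; 1/2; 1]  → 15/128
val_9 [BRRRRBBBB]  L=[0; 1/16; 3/32; 7/64; 15/128]  R=[1/8; 1/4; 1/2; 1]  → 31/256
val_10 [BRRRRBBBBB]  L=[0; 1/16; 3/32; 7/64; 15/128; 31/256]  R=[1/8; 1/4; 1/2; 1]  → 63/512
val_11 [BRRRRBBBBBR]  L=[0; 1/16; 3/32; 7/64; 15/128; 31/256]  R=[63/512; 1/8; 1/4; 1/2; 1]  → 125/1024
val_12 [BRRRRBBBBBRR]  L=[0; 1/16; 3/32; 7/64; 15/128; 31/256]  R=[125/1024; 63/512; 1/8; 1/4; 1/2; 1]  → 249/2048
val_13 [BRRRRBBBBBRRR]  L=[0; 1/16; 3/32; 7/64; 15/128; 31/256]  R=[249/2048; 125/1024; 63/512; 1/8; 1/4; 1/2; 1]  → 497/4096
val_14 [BRRRRBBBBBRRRR]  L=[0; 1/16; 3/32; 7/64; 15/128; 31/256]  R=[497/4096; 249/2048; 125/1024; 63/512; 1/8; 1/4; 1/2; 1]  → 993/8192
val_15 [BRRRRBBBBBRRRRB]  L=[0; 1/16; 3/32; 7/64; 15/128; 31/256; 993/8192]  R=[497/4096; 249/2048; 125/1024; 63/512; 1/8; 1/4; 1/2; 1]  → 1987/16384

1987/16384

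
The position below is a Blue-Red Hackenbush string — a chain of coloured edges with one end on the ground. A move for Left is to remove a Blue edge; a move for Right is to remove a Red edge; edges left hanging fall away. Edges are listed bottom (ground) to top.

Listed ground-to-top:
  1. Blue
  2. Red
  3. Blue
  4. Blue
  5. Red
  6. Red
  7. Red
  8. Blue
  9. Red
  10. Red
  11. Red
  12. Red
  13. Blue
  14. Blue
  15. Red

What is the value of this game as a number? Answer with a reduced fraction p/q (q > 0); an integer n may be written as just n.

12557/16384

edge 1 of 15 (Blue): { 0 |  } -> 1
edge 2 of 15 (Red): { 0 | 1 } -> 1/2
edge 3 of 15 (Blue): { 0; 1/2 | 1 } -> 3/4
edge 4 of 15 (Blue): { 0; 1/2; 3/4 | 1 } -> 7/8
edge 5 of 15 (Red): { 0; 1/2; 3/4 | 7/8; 1 } -> 13/16
edge 6 of 15 (Red): { 0; 1/2; 3/4 | 13/16; 7/8; 1 } -> 25/32
edge 7 of 15 (Red): { 0; 1/2; 3/4 | 25/32; 13/16; 7/8; 1 } -> 49/64
edge 8 of 15 (Blue): { 0; 1/2; 3/4; 49/64 | 25/32; 13/16; 7/8; 1 } -> 99/128
edge 9 of 15 (Red): { 0; 1/2; 3/4; 49/64 | 99/128; 25/32; 13/16; 7/8; 1 } -> 197/256
edge 10 of 15 (Red): { 0; 1/2; 3/4; 49/64 | 197/256; 99/128; 25/32; 13/16; 7/8; 1 } -> 393/512
edge 11 of 15 (Red): { 0; 1/2; 3/4; 49/64 | 393/512; 197/256; 99/128; 25/32; 13/16; 7/8; 1 } -> 785/1024
edge 12 of 15 (Red): { 0; 1/2; 3/4; 49/64 | 785/1024; 393/512; 197/256; 99/128; 25/32; 13/16; 7/8; 1 } -> 1569/2048
edge 13 of 15 (Blue): { 0; 1/2; 3/4; 49/64; 1569/2048 | 785/1024; 393/512; 197/256; 99/128; 25/32; 13/16; 7/8; 1 } -> 3139/4096
edge 14 of 15 (Blue): { 0; 1/2; 3/4; 49/64; 1569/2048; 3139/4096 | 785/1024; 393/512; 197/256; 99/128; 25/32; 13/16; 7/8; 1 } -> 6279/8192
edge 15 of 15 (Red): { 0; 1/2; 3/4; 49/64; 1569/2048; 3139/4096 | 6279/8192; 785/1024; 393/512; 197/256; 99/128; 25/32; 13/16; 7/8; 1 } -> 12557/16384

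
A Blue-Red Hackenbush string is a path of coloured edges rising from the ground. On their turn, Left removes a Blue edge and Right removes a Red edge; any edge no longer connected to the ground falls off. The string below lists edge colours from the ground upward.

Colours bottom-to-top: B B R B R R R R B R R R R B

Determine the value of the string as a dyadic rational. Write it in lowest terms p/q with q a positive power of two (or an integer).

B: Left { 0 }, Right { · } ⇒ simplest 1
BB: Left { 0, 1 }, Right { · } ⇒ simplest 2
BBR: Left { 0, 1 }, Right { 2 } ⇒ simplest 3/2
BBRB: Left { 0, 1, 3/2 }, Right { 2 } ⇒ simplest 7/4
BBRBR: Left { 0, 1, 3/2 }, Right { 7/4, 2 } ⇒ simplest 13/8
BBRBRR: Left { 0, 1, 3/2 }, Right { 13/8, 7/4, 2 } ⇒ simplest 25/16
BBRBRRR: Left { 0, 1, 3/2 }, Right { 25/16, 13/8, 7/4, 2 } ⇒ simplest 49/32
BBRBRRRR: Left { 0, 1, 3/2 }, Right { 49/32, 25/16, 13/8, 7/4, 2 } ⇒ simplest 97/64
BBRBRRRRB: Left { 0, 1, 3/2, 97/64 }, Right { 49/32, 25/16, 13/8, 7/4, 2 } ⇒ simplest 195/128
BBRBRRRRBR: Left { 0, 1, 3/2, 97/64 }, Right { 195/128, 49/32, 25/16, 13/8, 7/4, 2 } ⇒ simplest 389/256
BBRBRRRRBRR: Left { 0, 1, 3/2, 97/64 }, Right { 389/256, 195/128, 49/32, 25/16, 13/8, 7/4, 2 } ⇒ simplest 777/512
BBRBRRRRBRRR: Left { 0, 1, 3/2, 97/64 }, Right { 777/512, 389/256, 195/128, 49/32, 25/16, 13/8, 7/4, 2 } ⇒ simplest 1553/1024
BBRBRRRRBRRRR: Left { 0, 1, 3/2, 97/64 }, Right { 1553/1024, 777/512, 389/256, 195/128, 49/32, 25/16, 13/8, 7/4, 2 } ⇒ simplest 3105/2048
BBRBRRRRBRRRRB: Left { 0, 1, 3/2, 97/64, 3105/2048 }, Right { 1553/1024, 777/512, 389/256, 195/128, 49/32, 25/16, 13/8, 7/4, 2 } ⇒ simplest 6211/4096

6211/4096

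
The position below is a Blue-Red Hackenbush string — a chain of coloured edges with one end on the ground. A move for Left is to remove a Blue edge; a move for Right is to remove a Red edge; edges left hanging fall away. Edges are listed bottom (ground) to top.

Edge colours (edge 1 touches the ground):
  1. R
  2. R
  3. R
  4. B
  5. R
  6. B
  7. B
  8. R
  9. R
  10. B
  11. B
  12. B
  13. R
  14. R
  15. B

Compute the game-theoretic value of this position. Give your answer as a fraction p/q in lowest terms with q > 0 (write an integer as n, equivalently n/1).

-10637/4096

edge 1 of 15 (R): { — | 0 } → -1
edge 2 of 15 (R): { — | -1 0 } → -2
edge 3 of 15 (R): { — | -2 -1 0 } → -3
edge 4 of 15 (B): { -3 | -2 -1 0 } → -5/2
edge 5 of 15 (R): { -3 | -5/2 -2 -1 0 } → -11/4
edge 6 of 15 (B): { -3 -11/4 | -5/2 -2 -1 0 } → -21/8
edge 7 of 15 (B): { -3 -11/4 -21/8 | -5/2 -2 -1 0 } → -41/16
edge 8 of 15 (R): { -3 -11/4 -21/8 | -41/16 -5/2 -2 -1 0 } → -83/32
edge 9 of 15 (R): { -3 -11/4 -21/8 | -83/32 -41/16 -5/2 -2 -1 0 } → -167/64
edge 10 of 15 (B): { -3 -11/4 -21/8 -167/64 | -83/32 -41/16 -5/2 -2 -1 0 } → -333/128
edge 11 of 15 (B): { -3 -11/4 -21/8 -167/64 -333/128 | -83/32 -41/16 -5/2 -2 -1 0 } → -665/256
edge 12 of 15 (B): { -3 -11/4 -21/8 -167/64 -333/128 -665/256 | -83/32 -41/16 -5/2 -2 -1 0 } → -1329/512
edge 13 of 15 (R): { -3 -11/4 -21/8 -167/64 -333/128 -665/256 | -1329/512 -83/32 -41/16 -5/2 -2 -1 0 } → -2659/1024
edge 14 of 15 (R): { -3 -11/4 -21/8 -167/64 -333/128 -665/256 | -2659/1024 -1329/512 -83/32 -41/16 -5/2 -2 -1 0 } → -5319/2048
edge 15 of 15 (B): { -3 -11/4 -21/8 -167/64 -333/128 -665/256 -5319/2048 | -2659/1024 -1329/512 -83/32 -41/16 -5/2 -2 -1 0 } → -10637/4096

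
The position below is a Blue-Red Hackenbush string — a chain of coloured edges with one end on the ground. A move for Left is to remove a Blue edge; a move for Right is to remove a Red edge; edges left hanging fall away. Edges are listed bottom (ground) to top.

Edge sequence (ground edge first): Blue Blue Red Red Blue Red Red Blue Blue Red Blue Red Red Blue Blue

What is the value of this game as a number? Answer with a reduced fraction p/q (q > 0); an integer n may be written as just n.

edge 1 of 15 (Blue): { 0 | (no moves) } — 1
edge 2 of 15 (Blue): { 0 1 | (no moves) } — 2
edge 3 of 15 (Red): { 0 1 | 2 } — 3/2
edge 4 of 15 (Red): { 0 1 | 3/2 2 } — 5/4
edge 5 of 15 (Blue): { 0 1 5/4 | 3/2 2 } — 11/8
edge 6 of 15 (Red): { 0 1 5/4 | 11/8 3/2 2 } — 21/16
edge 7 of 15 (Red): { 0 1 5/4 | 21/16 11/8 3/2 2 } — 41/32
edge 8 of 15 (Blue): { 0 1 5/4 41/32 | 21/16 11/8 3/2 2 } — 83/64
edge 9 of 15 (Blue): { 0 1 5/4 41/32 83/64 | 21/16 11/8 3/2 2 } — 167/128
edge 10 of 15 (Red): { 0 1 5/4 41/32 83/64 | 167/128 21/16 11/8 3/2 2 } — 333/256
edge 11 of 15 (Blue): { 0 1 5/4 41/32 83/64 333/256 | 167/128 21/16 11/8 3/2 2 } — 667/512
edge 12 of 15 (Red): { 0 1 5/4 41/32 83/64 333/256 | 667/512 167/128 21/16 11/8 3/2 2 } — 1333/1024
edge 13 of 15 (Red): { 0 1 5/4 41/32 83/64 333/256 | 1333/1024 667/512 167/128 21/16 11/8 3/2 2 } — 2665/2048
edge 14 of 15 (Blue): { 0 1 5/4 41/32 83/64 333/256 2665/2048 | 1333/1024 667/512 167/128 21/16 11/8 3/2 2 } — 5331/4096
edge 15 of 15 (Blue): { 0 1 5/4 41/32 83/64 333/256 2665/2048 5331/4096 | 1333/1024 667/512 167/128 21/16 11/8 3/2 2 } — 10663/8192

10663/8192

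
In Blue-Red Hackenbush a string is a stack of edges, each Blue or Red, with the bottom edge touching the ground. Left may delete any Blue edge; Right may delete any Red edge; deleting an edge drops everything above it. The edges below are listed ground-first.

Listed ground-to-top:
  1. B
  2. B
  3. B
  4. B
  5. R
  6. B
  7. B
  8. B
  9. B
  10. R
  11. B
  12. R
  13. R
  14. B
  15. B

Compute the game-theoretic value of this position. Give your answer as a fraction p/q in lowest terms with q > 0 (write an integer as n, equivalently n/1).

Prefix values for B B B B R B B B B R B R R B B via {L|R} + simplicity:
step 1: add B to get B; options L={ 0 } R={ none } gives 1
step 2: add B to get BB; options L={ 0 1 } R={ none } gives 2
step 3: add B to get BBB; options L={ 0 1 2 } R={ none } gives 3
step 4: add B to get BBBB; options L={ 0 1 2 3 } R={ none } gives 4
step 5: add R to get BBBBR; options L={ 0 1 2 3 } R={ 4 } gives 7/2
step 6: add B to get BBBBRB; options L={ 0 1 2 3 7/2 } R={ 4 } gives 15/4
step 7: add B to get BBBBRBB; options L={ 0 1 2 3 7/2 15/4 } R={ 4 } gives 31/8
step 8: add B to get BBBBRBBB; options L={ 0 1 2 3 7/2 15/4 31/8 } R={ 4 } gives 63/16
step 9: add B to get BBBBRBBBB; options L={ 0 1 2 3 7/2 15/4 31/8 63/16 } R={ 4 } gives 127/32
step 10: add R to get BBBBRBBBBR; options L={ 0 1 2 3 7/2 15/4 31/8 63/16 } R={ 127/32 4 } gives 253/64
step 11: add B to get BBBBRBBBBRB; options L={ 0 1 2 3 7/2 15/4 31/8 63/16 253/64 } R={ 127/32 4 } gives 507/128
step 12: add R to get BBBBRBBBBRBR; options L={ 0 1 2 3 7/2 15/4 31/8 63/16 253/64 } R={ 507/128 127/32 4 } gives 1013/256
step 13: add R to get BBBBRBBBBRBRR; options L={ 0 1 2 3 7/2 15/4 31/8 63/16 253/64 } R={ 1013/256 507/128 127/32 4 } gives 2025/512
step 14: add B to get BBBBRBBBBRBRRB; options L={ 0 1 2 3 7/2 15/4 31/8 63/16 253/64 2025/512 } R={ 1013/256 507/128 127/32 4 } gives 4051/1024
step 15: add B to get BBBBRBBBBRBRRBB; options L={ 0 1 2 3 7/2 15/4 31/8 63/16 253/64 2025/512 4051/1024 } R={ 1013/256 507/128 127/32 4 } gives 8103/2048

8103/2048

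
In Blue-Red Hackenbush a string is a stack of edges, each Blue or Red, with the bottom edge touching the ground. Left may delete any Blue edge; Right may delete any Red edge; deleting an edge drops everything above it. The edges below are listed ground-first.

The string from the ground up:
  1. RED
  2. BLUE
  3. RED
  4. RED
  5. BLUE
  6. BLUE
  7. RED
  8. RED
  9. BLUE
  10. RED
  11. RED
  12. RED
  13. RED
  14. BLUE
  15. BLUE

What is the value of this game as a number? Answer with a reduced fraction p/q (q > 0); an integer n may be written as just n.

Prefix values for RED BLUE RED RED BLUE BLUE RED RED BLUE RED RED RED RED BLUE BLUE via {L|R} + simplicity:
edge 1 of 15 (RED): {  | 0 } ⇒ -1
edge 2 of 15 (BLUE): { -1 | 0 } ⇒ -1/2
edge 3 of 15 (RED): { -1 | -1/2; 0 } ⇒ -3/4
edge 4 of 15 (RED): { -1 | -3/4; -1/2; 0 } ⇒ -7/8
edge 5 of 15 (BLUE): { -1; -7/8 | -3/4; -1/2; 0 } ⇒ -13/16
edge 6 of 15 (BLUE): { -1; -7/8; -13/16 | -3/4; -1/2; 0 } ⇒ -25/32
edge 7 of 15 (RED): { -1; -7/8; -13/16 | -25/32; -3/4; -1/2; 0 } ⇒ -51/64
edge 8 of 15 (RED): { -1; -7/8; -13/16 | -51/64; -25/32; -3/4; -1/2; 0 } ⇒ -103/128
edge 9 of 15 (BLUE): { -1; -7/8; -13/16; -103/128 | -51/64; -25/32; -3/4; -1/2; 0 } ⇒ -205/256
edge 10 of 15 (RED): { -1; -7/8; -13/16; -103/128 | -205/256; -51/64; -25/32; -3/4; -1/2; 0 } ⇒ -411/512
edge 11 of 15 (RED): { -1; -7/8; -13/16; -103/128 | -411/512; -205/256; -51/64; -25/32; -3/4; -1/2; 0 } ⇒ -823/1024
edge 12 of 15 (RED): { -1; -7/8; -13/16; -103/128 | -823/1024; -411/512; -205/256; -51/64; -25/32; -3/4; -1/2; 0 } ⇒ -1647/2048
edge 13 of 15 (RED): { -1; -7/8; -13/16; -103/128 | -1647/2048; -823/1024; -411/512; -205/256; -51/64; -25/32; -3/4; -1/2; 0 } ⇒ -3295/4096
edge 14 of 15 (BLUE): { -1; -7/8; -13/16; -103/128; -3295/4096 | -1647/2048; -823/1024; -411/512; -205/256; -51/64; -25/32; -3/4; -1/2; 0 } ⇒ -6589/8192
edge 15 of 15 (BLUE): { -1; -7/8; -13/16; -103/128; -3295/4096; -6589/8192 | -1647/2048; -823/1024; -411/512; -205/256; -51/64; -25/32; -3/4; -1/2; 0 } ⇒ -13177/16384

-13177/16384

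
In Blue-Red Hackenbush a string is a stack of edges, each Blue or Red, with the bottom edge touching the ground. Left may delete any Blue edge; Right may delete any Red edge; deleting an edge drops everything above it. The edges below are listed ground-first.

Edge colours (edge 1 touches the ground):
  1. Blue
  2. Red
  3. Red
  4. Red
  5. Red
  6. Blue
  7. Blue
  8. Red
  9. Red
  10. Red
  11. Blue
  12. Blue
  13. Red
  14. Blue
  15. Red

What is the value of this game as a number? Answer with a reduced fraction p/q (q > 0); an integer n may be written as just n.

1589/16384

step 1: add Blue to get B; options L={ 0 } R={ none } — 1
step 2: add Red to get BR; options L={ 0 } R={ 1 } — 1/2
step 3: add Red to get BRR; options L={ 0 } R={ 1/2, 1 } — 1/4
step 4: add Red to get BRRR; options L={ 0 } R={ 1/4, 1/2, 1 } — 1/8
step 5: add Red to get BRRRR; options L={ 0 } R={ 1/8, 1/4, 1/2, 1 } — 1/16
step 6: add Blue to get BRRRRB; options L={ 0, 1/16 } R={ 1/8, 1/4, 1/2, 1 } — 3/32
step 7: add Blue to get BRRRRBB; options L={ 0, 1/16, 3/32 } R={ 1/8, 1/4, 1/2, 1 } — 7/64
step 8: add Red to get BRRRRBBR; options L={ 0, 1/16, 3/32 } R={ 7/64, 1/8, 1/4, 1/2, 1 } — 13/128
step 9: add Red to get BRRRRBBRR; options L={ 0, 1/16, 3/32 } R={ 13/128, 7/64, 1/8, 1/4, 1/2, 1 } — 25/256
step 10: add Red to get BRRRRBBRRR; options L={ 0, 1/16, 3/32 } R={ 25/256, 13/128, 7/64, 1/8, 1/4, 1/2, 1 } — 49/512
step 11: add Blue to get BRRRRBBRRRB; options L={ 0, 1/16, 3/32, 49/512 } R={ 25/256, 13/128, 7/64, 1/8, 1/4, 1/2, 1 } — 99/1024
step 12: add Blue to get BRRRRBBRRRBB; options L={ 0, 1/16, 3/32, 49/512, 99/1024 } R={ 25/256, 13/128, 7/64, 1/8, 1/4, 1/2, 1 } — 199/2048
step 13: add Red to get BRRRRBBRRRBBR; options L={ 0, 1/16, 3/32, 49/512, 99/1024 } R={ 199/2048, 25/256, 13/128, 7/64, 1/8, 1/4, 1/2, 1 } — 397/4096
step 14: add Blue to get BRRRRBBRRRBBRB; options L={ 0, 1/16, 3/32, 49/512, 99/1024, 397/4096 } R={ 199/2048, 25/256, 13/128, 7/64, 1/8, 1/4, 1/2, 1 } — 795/8192
step 15: add Red to get BRRRRBBRRRBBRBR; options L={ 0, 1/16, 3/32, 49/512, 99/1024, 397/4096 } R={ 795/8192, 199/2048, 25/256, 13/128, 7/64, 1/8, 1/4, 1/2, 1 } — 1589/16384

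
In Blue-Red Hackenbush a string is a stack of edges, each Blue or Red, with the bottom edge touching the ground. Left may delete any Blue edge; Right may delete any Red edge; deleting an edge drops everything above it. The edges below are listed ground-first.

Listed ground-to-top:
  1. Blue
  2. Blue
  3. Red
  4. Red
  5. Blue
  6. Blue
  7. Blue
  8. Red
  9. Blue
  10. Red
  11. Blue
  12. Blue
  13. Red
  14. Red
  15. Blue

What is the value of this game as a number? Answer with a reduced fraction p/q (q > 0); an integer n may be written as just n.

11955/8192

G_1 [B]  L=[0]  R=[]  ⇒ 1
G_2 [BB]  L=[0; 1]  R=[]  ⇒ 2
G_3 [BBR]  L=[0; 1]  R=[2]  ⇒ 3/2
G_4 [BBRR]  L=[0; 1]  R=[3/2; 2]  ⇒ 5/4
G_5 [BBRRB]  L=[0; 1; 5/4]  R=[3/2; 2]  ⇒ 11/8
G_6 [BBRRBB]  L=[0; 1; 5/4; 11/8]  R=[3/2; 2]  ⇒ 23/16
G_7 [BBRRBBB]  L=[0; 1; 5/4; 11/8; 23/16]  R=[3/2; 2]  ⇒ 47/32
G_8 [BBRRBBBR]  L=[0; 1; 5/4; 11/8; 23/16]  R=[47/32; 3/2; 2]  ⇒ 93/64
G_9 [BBRRBBBRB]  L=[0; 1; 5/4; 11/8; 23/16; 93/64]  R=[47/32; 3/2; 2]  ⇒ 187/128
G_10 [BBRRBBBRBR]  L=[0; 1; 5/4; 11/8; 23/16; 93/64]  R=[187/128; 47/32; 3/2; 2]  ⇒ 373/256
G_11 [BBRRBBBRBRB]  L=[0; 1; 5/4; 11/8; 23/16; 93/64; 373/256]  R=[187/128; 47/32; 3/2; 2]  ⇒ 747/512
G_12 [BBRRBBBRBRBB]  L=[0; 1; 5/4; 11/8; 23/16; 93/64; 373/256; 747/512]  R=[187/128; 47/32; 3/2; 2]  ⇒ 1495/1024
G_13 [BBRRBBBRBRBBR]  L=[0; 1; 5/4; 11/8; 23/16; 93/64; 373/256; 747/512]  R=[1495/1024; 187/128; 47/32; 3/2; 2]  ⇒ 2989/2048
G_14 [BBRRBBBRBRBBRR]  L=[0; 1; 5/4; 11/8; 23/16; 93/64; 373/256; 747/512]  R=[2989/2048; 1495/1024; 187/128; 47/32; 3/2; 2]  ⇒ 5977/4096
G_15 [BBRRBBBRBRBBRRB]  L=[0; 1; 5/4; 11/8; 23/16; 93/64; 373/256; 747/512; 5977/4096]  R=[2989/2048; 1495/1024; 187/128; 47/32; 3/2; 2]  ⇒ 11955/8192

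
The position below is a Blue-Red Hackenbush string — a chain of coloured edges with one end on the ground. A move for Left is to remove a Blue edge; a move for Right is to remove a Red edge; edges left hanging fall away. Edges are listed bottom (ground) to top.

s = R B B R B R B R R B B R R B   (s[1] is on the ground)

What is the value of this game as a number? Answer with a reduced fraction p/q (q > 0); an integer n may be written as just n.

-2765/8192

Prefix values for R B B R B R B R R B B R R B via {L|R} + simplicity:
G(R) = { · | 0 } gives -1
G(RB) = { -1 | 0 } gives -1/2
G(RBB) = { -1; -1/2 | 0 } gives -1/4
G(RBBR) = { -1; -1/2 | -1/4; 0 } gives -3/8
G(RBBRB) = { -1; -1/2; -3/8 | -1/4; 0 } gives -5/16
G(RBBRBR) = { -1; -1/2; -3/8 | -5/16; -1/4; 0 } gives -11/32
G(RBBRBRB) = { -1; -1/2; -3/8; -11/32 | -5/16; -1/4; 0 } gives -21/64
G(RBBRBRBR) = { -1; -1/2; -3/8; -11/32 | -21/64; -5/16; -1/4; 0 } gives -43/128
G(RBBRBRBRR) = { -1; -1/2; -3/8; -11/32 | -43/128; -21/64; -5/16; -1/4; 0 } gives -87/256
G(RBBRBRBRRB) = { -1; -1/2; -3/8; -11/32; -87/256 | -43/128; -21/64; -5/16; -1/4; 0 } gives -173/512
G(RBBRBRBRRBB) = { -1; -1/2; -3/8; -11/32; -87/256; -173/512 | -43/128; -21/64; -5/16; -1/4; 0 } gives -345/1024
G(RBBRBRBRRBBR) = { -1; -1/2; -3/8; -11/32; -87/256; -173/512 | -345/1024; -43/128; -21/64; -5/16; -1/4; 0 } gives -691/2048
G(RBBRBRBRRBBRR) = { -1; -1/2; -3/8; -11/32; -87/256; -173/512 | -691/2048; -345/1024; -43/128; -21/64; -5/16; -1/4; 0 } gives -1383/4096
G(RBBRBRBRRBBRRB) = { -1; -1/2; -3/8; -11/32; -87/256; -173/512; -1383/4096 | -691/2048; -345/1024; -43/128; -21/64; -5/16; -1/4; 0 } gives -2765/8192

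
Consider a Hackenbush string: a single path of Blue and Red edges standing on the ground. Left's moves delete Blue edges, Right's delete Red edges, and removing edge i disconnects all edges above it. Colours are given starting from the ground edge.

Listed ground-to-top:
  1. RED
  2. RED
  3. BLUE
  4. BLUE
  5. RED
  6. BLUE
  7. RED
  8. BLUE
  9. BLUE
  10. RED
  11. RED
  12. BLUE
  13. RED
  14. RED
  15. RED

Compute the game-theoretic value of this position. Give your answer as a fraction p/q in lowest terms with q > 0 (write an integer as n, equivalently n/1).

-10863/8192

Prefix values for RED RED BLUE BLUE RED BLUE RED BLUE BLUE RED RED BLUE RED RED RED via {L|R} + simplicity:
g_1 [R]  L=[]  R=[0]  = -1
g_2 [RR]  L=[]  R=[-1; 0]  = -2
g_3 [RRB]  L=[-2]  R=[-1; 0]  = -3/2
g_4 [RRBB]  L=[-2; -3/2]  R=[-1; 0]  = -5/4
g_5 [RRBBR]  L=[-2; -3/2]  R=[-5/4; -1; 0]  = -11/8
g_6 [RRBBRB]  L=[-2; -3/2; -11/8]  R=[-5/4; -1; 0]  = -21/16
g_7 [RRBBRBR]  L=[-2; -3/2; -11/8]  R=[-21/16; -5/4; -1; 0]  = -43/32
g_8 [RRBBRBRB]  L=[-2; -3/2; -11/8; -43/32]  R=[-21/16; -5/4; -1; 0]  = -85/64
g_9 [RRBBRBRBB]  L=[-2; -3/2; -11/8; -43/32; -85/64]  R=[-21/16; -5/4; -1; 0]  = -169/128
g_10 [RRBBRBRBBR]  L=[-2; -3/2; -11/8; -43/32; -85/64]  R=[-169/128; -21/16; -5/4; -1; 0]  = -339/256
g_11 [RRBBRBRBBRR]  L=[-2; -3/2; -11/8; -43/32; -85/64]  R=[-339/256; -169/128; -21/16; -5/4; -1; 0]  = -679/512
g_12 [RRBBRBRBBRRB]  L=[-2; -3/2; -11/8; -43/32; -85/64; -679/512]  R=[-339/256; -169/128; -21/16; -5/4; -1; 0]  = -1357/1024
g_13 [RRBBRBRBBRRBR]  L=[-2; -3/2; -11/8; -43/32; -85/64; -679/512]  R=[-1357/1024; -339/256; -169/128; -21/16; -5/4; -1; 0]  = -2715/2048
g_14 [RRBBRBRBBRRBRR]  L=[-2; -3/2; -11/8; -43/32; -85/64; -679/512]  R=[-2715/2048; -1357/1024; -339/256; -169/128; -21/16; -5/4; -1; 0]  = -5431/4096
g_15 [RRBBRBRBBRRBRRR]  L=[-2; -3/2; -11/8; -43/32; -85/64; -679/512]  R=[-5431/4096; -2715/2048; -1357/1024; -339/256; -169/128; -21/16; -5/4; -1; 0]  = -10863/8192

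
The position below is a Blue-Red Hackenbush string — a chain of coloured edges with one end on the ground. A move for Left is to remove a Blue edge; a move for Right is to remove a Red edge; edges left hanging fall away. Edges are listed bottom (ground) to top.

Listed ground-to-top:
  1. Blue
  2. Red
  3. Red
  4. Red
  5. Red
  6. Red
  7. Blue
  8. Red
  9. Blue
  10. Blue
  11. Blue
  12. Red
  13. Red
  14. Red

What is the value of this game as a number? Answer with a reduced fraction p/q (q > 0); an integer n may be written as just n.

Build value(s[:k]) for k = 1..14, string s = Blue Red Red Red Red Red Blue Red Blue Blue Blue Red Red Red.
value_1 [B]  L=[0]  R=[∅]  = 1
value_2 [BR]  L=[0]  R=[1]  = 1/2
value_3 [BRR]  L=[0]  R=[1/2 1]  = 1/4
value_4 [BRRR]  L=[0]  R=[1/4 1/2 1]  = 1/8
value_5 [BRRRR]  L=[0]  R=[1/8 1/4 1/2 1]  = 1/16
value_6 [BRRRRR]  L=[0]  R=[1/16 1/8 1/4 1/2 1]  = 1/32
value_7 [BRRRRRB]  L=[0 1/32]  R=[1/16 1/8 1/4 1/2 1]  = 3/64
value_8 [BRRRRRBR]  L=[0 1/32]  R=[3/64 1/16 1/8 1/4 1/2 1]  = 5/128
value_9 [BRRRRRBRB]  L=[0 1/32 5/128]  R=[3/64 1/16 1/8 1/4 1/2 1]  = 11/256
value_10 [BRRRRRBRBB]  L=[0 1/32 5/128 11/256]  R=[3/64 1/16 1/8 1/4 1/2 1]  = 23/512
value_11 [BRRRRRBRBBB]  L=[0 1/32 5/128 11/256 23/512]  R=[3/64 1/16 1/8 1/4 1/2 1]  = 47/1024
value_12 [BRRRRRBRBBBR]  L=[0 1/32 5/128 11/256 23/512]  R=[47/1024 3/64 1/16 1/8 1/4 1/2 1]  = 93/2048
value_13 [BRRRRRBRBBBRR]  L=[0 1/32 5/128 11/256 23/512]  R=[93/2048 47/1024 3/64 1/16 1/8 1/4 1/2 1]  = 185/4096
value_14 [BRRRRRBRBBBRRR]  L=[0 1/32 5/128 11/256 23/512]  R=[185/4096 93/2048 47/1024 3/64 1/16 1/8 1/4 1/2 1]  = 369/8192

369/8192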